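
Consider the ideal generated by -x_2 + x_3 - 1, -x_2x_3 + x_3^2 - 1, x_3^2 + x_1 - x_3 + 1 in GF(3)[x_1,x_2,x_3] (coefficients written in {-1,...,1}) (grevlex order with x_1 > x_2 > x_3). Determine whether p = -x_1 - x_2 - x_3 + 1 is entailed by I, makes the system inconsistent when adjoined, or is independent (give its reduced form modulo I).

Adjoining -x_1 - x_2 - x_3 + 1 makes the ideal the whole ring: the system is inconsistent.

First compute the reduced Gröbner basis of I by Buchberger's algorithm.
f_1 = -x_2 + x_3 - 1, LT = x_2.
f_2 = -x_2x_3 + x_3^2 - 1, LT = x_2x_3.
f_3 = x_3^2 + x_1 - x_3 + 1, LT = x_3^2.

S(f_1,f_2): lcm = x_2x_3. S = x_3 - 1.
  leading term x_3: no divisor's leading term divides it; move x_3 to the remainder.
  leading term 1: no divisor's leading term divides it; move -1 to the remainder.
  remainder x_3 - 1 ≠ 0; add h_4 = x_3 - 1 to the basis.

S(f_2,f_3): lcm = x_2x_3^2. S = -x_3^3 - x_1x_2 + x_2x_3 - x_2 + x_3.
  leading term x_3^3: subtract (-x_3)·f_3 from -x_3^3 - x_1x_2 + x_2x_3 - x_2 + x_3 → -x_1x_2 + x_1x_3 + x_2x_3 - x_3^2 - x_2 - x_3
  leading term x_1x_2: subtract (x_1)·f_1 from -x_1x_2 + x_1x_3 + x_2x_3 - x_3^2 - x_2 - x_3 → x_2x_3 - x_3^2 + x_1 - x_2 - x_3
  leading term x_2x_3: subtract (-x_3)·f_1 from x_2x_3 - x_3^2 + x_1 - x_2 - x_3 → x_1 - x_2 + x_3
  leading term x_1: no divisor's leading term divides it; move x_1 to the remainder.
  leading term x_2: subtract (1)·f_1 from -x_2 + x_3 → 1
  leading term 1: no divisor's leading term divides it; move 1 to the remainder.
  remainder x_1 + 1 ≠ 0; add h_5 = x_1 + 1 to the basis.

The other S-polynomials (S(f_1,f_3), S(f_1,h_4), S(f_2,h_4), S(f_3,h_4), S(f_1,h_5), S(f_2,h_5), S(f_3,h_5), S(h_4,h_5)) all reduce to 0 modulo the current basis, so we have a Gröbner basis.
Inter-reduce: drop elements whose leading term is divisible by another's, tail-reduce, and make monic.
Reduced Gröbner basis: {x_1 + 1, x_2, x_3 - 1}.
Label its elements g_1 = x_1 + 1, g_2 = x_2, g_3 = x_3 - 1.

Reduce p = -x_1 - x_2 - x_3 + 1 modulo G:
  leading term x_1: subtract (-1)·g_1 from -x_1 - x_2 - x_3 + 1 → -x_2 - x_3 - 1
  leading term x_2: subtract (-1)·g_2 from -x_2 - x_3 - 1 → -x_3 - 1
  leading term x_3: subtract (-1)·g_3 from -x_3 - 1 → 1
  leading term 1: no divisor's leading term divides it; move 1 to the remainder.
  normal form = 1.
The normal form is nonzero, so p ∉ I. Since p minus its normal form lies in I, I + (p) = I + (r) where r = 1; decide whether this ideal is the whole ring.
Here r = 1 is a nonzero constant, hence a unit: 1 ∈ I + (p), the Gröbner basis of I + (p) is {1}, and the enlarged system has no common solution — adjoining p is inconsistent.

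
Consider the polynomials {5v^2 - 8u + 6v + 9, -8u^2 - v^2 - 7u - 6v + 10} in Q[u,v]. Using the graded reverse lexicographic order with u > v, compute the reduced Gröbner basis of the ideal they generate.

G = {u^2 + 43/40u + 3/5v - 59/40, v^2 - 8/5u + 6/5v + 9/5}

f_1 = 5v^2 - 8u + 6v + 9, LT = v^2.
f_2 = -8u^2 - v^2 - 7u - 6v + 10, LT = u^2.

The S-polynomials (S(f_1,f_2)) all reduce to 0 modulo the current basis, so we have a Gröbner basis.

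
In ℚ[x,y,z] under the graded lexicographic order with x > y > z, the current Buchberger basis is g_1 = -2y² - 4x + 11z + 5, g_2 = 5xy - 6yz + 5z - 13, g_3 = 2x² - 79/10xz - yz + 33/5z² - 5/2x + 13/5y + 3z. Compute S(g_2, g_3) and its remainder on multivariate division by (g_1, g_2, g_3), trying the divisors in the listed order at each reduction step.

S(g_2, g_3) = 11/4xyz + ½y²z - 33/10yz² + 5/4xy + xz - 13/10y² - 3/2yz - 13/5x; remainder on division = 0.

lcm(LM(g_2), LM(g_3)) = x²y.
S = (lcm/LT(g_2))·g_2 − (lcm/LT(g_3))·g_3 = 11/4xyz + ½y²z - 33/10yz² + 5/4xy + xz - 13/10y² - 3/2yz - 13/5x.
Reduce S modulo (g_1, g_2, g_3) in that order:
  leading term xyz: subtract (11/20z)·g_2 from 11/4xyz + ½y²z - 33/10yz² + 5/4xy + xz - 13/10y² - 3/2yz - 13/5x → ½y²z + 5/4xy + xz - 13/10y² - 3/2yz - 11/4z² - 13/5x + 143/20z
  leading term y²z: subtract (-¼z)·g_1 from ½y²z + 5/4xy + xz - 13/10y² - 3/2yz - 11/4z² - 13/5x + 143/20z → 5/4xy - 13/10y² - 3/2yz - 13/5x + 42/5z
  leading term xy: subtract (¼)·g_2 from 5/4xy - 13/10y² - 3/2yz - 13/5x + 42/5z → -13/10y² - 13/5x + 143/20z + 13/4
  leading term y²: subtract (13/20)·g_1 from -13/10y² - 13/5x + 143/20z + 13/4 → 0
The remainder is 0, so this S-polynomial contributes no new basis element.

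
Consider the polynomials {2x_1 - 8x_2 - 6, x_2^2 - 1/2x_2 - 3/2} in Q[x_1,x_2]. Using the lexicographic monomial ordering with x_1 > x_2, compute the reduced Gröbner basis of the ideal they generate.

f_1 = 2x_1 - 8x_2 - 6, LT = x_1.
f_2 = x_2^2 - 1/2x_2 - 3/2, LT = x_2^2.

The S-polynomials (S(f_1,f_2)) all reduce to 0 modulo the current basis, so we have a Gröbner basis.

G = {x_1 - 4x_2 - 3, x_2^2 - 1/2x_2 - 3/2}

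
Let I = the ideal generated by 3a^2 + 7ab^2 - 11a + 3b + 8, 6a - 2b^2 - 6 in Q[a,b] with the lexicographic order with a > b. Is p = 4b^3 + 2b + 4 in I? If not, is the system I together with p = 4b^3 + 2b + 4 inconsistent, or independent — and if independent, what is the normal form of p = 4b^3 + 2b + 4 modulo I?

Adjoining 4b^3 + 2b + 4 makes the ideal the whole ring: the system is inconsistent.

First compute the reduced Gröbner basis of I by Buchberger's algorithm.
f_1 = 3a^2 + 7ab^2 - 11a + 3b + 8, LT = a^2.
f_2 = 6a - 2b^2 - 6, LT = a.

S(f_1,f_2): lcm = a^2. S = 8/3ab^2 - 8/3a + b + 8/3.
  leading term ab^2: subtract (4/9b^2)·f_2 from 8/3ab^2 - 8/3a + b + 8/3 → -8/3a + 8/9b^4 + 8/3b^2 + b + 8/3
  leading term a: subtract (-4/9)·f_2 from -8/3a + 8/9b^4 + 8/3b^2 + b + 8/3 → 8/9b^4 + 16/9b^2 + b
  leading term b^4: no divisor's leading term divides it; move 8/9b^4 to the remainder.
  leading term b^2: no divisor's leading term divides it; move 16/9b^2 to the remainder.
  leading term b: no divisor's leading term divides it; move b to the remainder.
  remainder 8/9b^4 + 16/9b^2 + b ≠ 0; add h_3 = 8/9b^4 + 16/9b^2 + b to the basis.

The other S-polynomials (S(f_1,h_3), S(f_2,h_3)) all reduce to 0 modulo the current basis, so we have a Gröbner basis.
Inter-reduce: drop elements whose leading term is divisible by another's, tail-reduce, and make monic.
Reduced Gröbner basis: {a - 1/3b^2 - 1, b^4 + 2b^2 + 9/8b}.
Label its elements g_1 = a - 1/3b^2 - 1, g_2 = b^4 + 2b^2 + 9/8b.

Reduce p = 4b^3 + 2b + 4 modulo G:
  leading term b^3: no divisor's leading term divides it; move 4b^3 to the remainder.
  leading term b: no divisor's leading term divides it; move 2b to the remainder.
  leading term 1: no divisor's leading term divides it; move 4 to the remainder.
  normal form = 4b^3 + 2b + 4.
The normal form is nonzero, so p ∉ I. Since p minus its normal form lies in I, I + (p) = I + (r) where r = 4b^3 + 2b + 4; decide whether this ideal is the whole ring.
Run Buchberger on G together with r (pairs among the g_i already reduce to 0 since G is a Gröbner basis):
g_1 = a - 1/3b^2 - 1, LT = a.
g_2 = b^4 + 2b^2 + 9/8b, LT = b^4.
r = 4b^3 + 2b + 4, LT = b^3.

S(g_2,r): lcm = b^4. S = 3/2b^2 + 1/8b.
  leading term b^2: no divisor's leading term divides it; move 3/2b^2 to the remainder.
  leading term b: no divisor's leading term divides it; move 1/8b to the remainder.
  remainder 3/2b^2 + 1/8b ≠ 0; add m_4 = 3/2b^2 + 1/8b to the basis.

S(g_2,m_4): lcm = b^4. S = -1/12b^3 + 2b^2 + 9/8b.
  leading term b^3: subtract (-1/48)·r from -1/12b^3 + 2b^2 + 9/8b → 2b^2 + 7/6b + 1/12
  leading term b^2: subtract (4/3)·m_4 from 2b^2 + 7/6b + 1/12 → b + 1/12
  leading term b: no divisor's leading term divides it; move b to the remainder.
  leading term 1: no divisor's leading term divides it; move 1/12 to the remainder.
  remainder b + 1/12 ≠ 0; add m_5 = b + 1/12 to the basis.

S(r,m_4): lcm = b^3. S = -1/12b^2 + 1/2b + 1.
  leading term b^2: subtract (-1/18)·m_4 from -1/12b^2 + 1/2b + 1 → 73/144b + 1
  leading term b: subtract (73/144)·m_5 from 73/144b + 1 → 1655/1728
  leading term 1: no divisor's leading term divides it; move 1655/1728 to the remainder.
  remainder 1655/1728 ≠ 0; add m_6 = 1655/1728 to the basis.

The other S-polynomials (S(g_1,g_2), S(g_1,r), S(g_1,m_4), S(g_1,m_5), S(g_2,m_5), S(r,m_5), S(m_4,m_5), S(g_1,m_6), S(g_2,m_6), S(r,m_6), S(m_4,m_6), S(m_5,m_6)) all reduce to 0 modulo the current basis, so we have a Gröbner basis.
Inter-reduce: drop elements whose leading term is divisible by another's, tail-reduce, and make monic.
Reduced Gröbner basis: {1}.
The reduced Gröbner basis of I + (p) is {1}: the ideal is the whole ring, so the enlarged system has no common solution — adjoining p is inconsistent.

Ideal membership is decidable via reduction modulo a Gröbner basis.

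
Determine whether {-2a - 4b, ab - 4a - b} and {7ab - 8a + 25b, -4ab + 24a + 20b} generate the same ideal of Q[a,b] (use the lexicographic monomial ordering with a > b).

No, the ideals differ.

For a fixed monomial order, each ideal has a unique reduced Gröbner basis; comparing bases decides equality.
Buchberger on the first generating set:
f_1 = -2a - 4b, LT = a.
f_2 = ab - 4a - b, LT = ab.

S(f_1,f_2): lcm = ab. S = 4a + 2b^2 + b.
  leading term a: subtract (-2)·f_1 from 4a + 2b^2 + b → 2b^2 - 7b
  leading term b^2: no divisor's leading term divides it; move 2b^2 to the remainder.
  leading term b: no divisor's leading term divides it; move -7b to the remainder.
  remainder 2b^2 - 7b ≠ 0; add g_3 = 2b^2 - 7b to the basis.

The other S-polynomials (S(f_1,g_3), S(f_2,g_3)) all reduce to 0 modulo the current basis, so we have a Gröbner basis.
Inter-reduce: drop elements whose leading term is divisible by another's, tail-reduce, and make monic.
Reduced Gröbner basis: {a + 2b, b^2 - 7/2b}.

Buchberger on the second generating set:
h_1 = 7ab - 8a + 25b, LT = ab.
h_2 = -4ab + 24a + 20b, LT = ab.

S(h_1,h_2): lcm = ab. S = 34/7a + 60/7b.
  leading term a: no divisor's leading term divides it; move 34/7a to the remainder.
  leading term b: no divisor's leading term divides it; move 60/7b to the remainder.
  remainder 34/7a + 60/7b ≠ 0; add k_3 = 34/7a + 60/7b to the basis.

S(h_1,k_3): lcm = ab. S = -8/7a - 30/17b^2 + 25/7b.
  leading term a: subtract (-4/17)·k_3 from -8/7a - 30/17b^2 + 25/7b → -30/17b^2 + 95/17b
  leading term b^2: no divisor's leading term divides it; move -30/17b^2 to the remainder.
  leading term b: no divisor's leading term divides it; move 95/17b to the remainder.
  remainder -30/17b^2 + 95/17b ≠ 0; add k_4 = -30/17b^2 + 95/17b to the basis.

The other S-polynomials (S(h_2,k_3), S(h_1,k_4), S(h_2,k_4), S(k_3,k_4)) all reduce to 0 modulo the current basis, so we have a Gröbner basis.
Inter-reduce: drop elements whose leading term is divisible by another's, tail-reduce, and make monic.
Reduced Gröbner basis: {a + 30/17b, b^2 - 19/6b}.

The bases are distinct; the ideals are different.
The same test decides containment: I ⊆ J iff every generator of I reduces to 0 modulo a Gröbner basis of J.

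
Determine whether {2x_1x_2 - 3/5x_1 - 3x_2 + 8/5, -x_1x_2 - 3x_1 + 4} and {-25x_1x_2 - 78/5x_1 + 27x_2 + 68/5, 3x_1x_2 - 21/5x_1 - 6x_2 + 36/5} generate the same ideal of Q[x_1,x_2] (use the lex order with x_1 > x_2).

Since reduced Gröbner bases are canonical representatives of ideals under a given ordering, it suffices to compute and compare them.
Buchberger on the first generating set:
f_1 = 2x_1x_2 - 3/5x_1 - 3x_2 + 8/5, LT = x_1x_2.
f_2 = -x_1x_2 - 3x_1 + 4, LT = x_1x_2.

S(f_1,f_2): lcm = x_1x_2. S = -33/10x_1 - 3/2x_2 + 24/5.
  leading term x_1: no divisor's leading term divides it; move -33/10x_1 to the remainder.
  leading term x_2: no divisor's leading term divides it; move -3/2x_2 to the remainder.
  leading term 1: no divisor's leading term divides it; move 24/5 to the remainder.
  remainder -33/10x_1 - 3/2x_2 + 24/5 ≠ 0; add g_3 = -33/10x_1 - 3/2x_2 + 24/5 to the basis.

S(f_1,g_3): lcm = x_1x_2. S = -3/10x_1 - 5/11x_2^2 - 1/22x_2 + 4/5.
  leading term x_1: subtract (1/11)·g_3 from -3/10x_1 - 5/11x_2^2 - 1/22x_2 + 4/5 → -5/11x_2^2 + 1/11x_2 + 4/11
  leading term x_2^2: no divisor's leading term divides it; move -5/11x_2^2 to the remainder.
  leading term x_2: no divisor's leading term divides it; move 1/11x_2 to the remainder.
  leading term 1: no divisor's leading term divides it; move 4/11 to the remainder.
  remainder -5/11x_2^2 + 1/11x_2 + 4/11 ≠ 0; add g_4 = -5/11x_2^2 + 1/11x_2 + 4/11 to the basis.

The other S-polynomials (S(f_2,g_3), S(f_1,g_4), S(f_2,g_4), S(g_3,g_4)) all reduce to 0 modulo the current basis, so we have a Gröbner basis.
Inter-reduce: drop elements whose leading term is divisible by another's, tail-reduce, and make monic.
Reduced Gröbner basis: {x_1 + 5/11x_2 - 16/11, x_2^2 - 1/5x_2 - 4/5}.

Buchberger on the second generating set:
h_1 = -25x_1x_2 - 78/5x_1 + 27x_2 + 68/5, LT = x_1x_2.
h_2 = 3x_1x_2 - 21/5x_1 - 6x_2 + 36/5, LT = x_1x_2.

S(h_1,h_2): lcm = x_1x_2. S = 253/125x_1 + 23/25x_2 - 368/125.
  leading term x_1: no divisor's leading term divides it; move 253/125x_1 to the remainder.
  leading term x_2: no divisor's leading term divides it; move 23/25x_2 to the remainder.
  leading term 1: no divisor's leading term divides it; move -368/125 to the remainder.
  remainder 253/125x_1 + 23/25x_2 - 368/125 ≠ 0; add k_3 = 253/125x_1 + 23/25x_2 - 368/125 to the basis.

S(h_1,k_3): lcm = x_1x_2. S = 78/125x_1 - 5/11x_2^2 + 103/275x_2 - 68/125.
  leading term x_1: subtract (78/253)·k_3 from 78/125x_1 - 5/11x_2^2 + 103/275x_2 - 68/125 → -5/11x_2^2 + 1/11x_2 + 4/11
  leading term x_2^2: no divisor's leading term divides it; move -5/11x_2^2 to the remainder.
  leading term x_2: no divisor's leading term divides it; move 1/11x_2 to the remainder.
  leading term 1: no divisor's leading term divides it; move 4/11 to the remainder.
  remainder -5/11x_2^2 + 1/11x_2 + 4/11 ≠ 0; add k_4 = -5/11x_2^2 + 1/11x_2 + 4/11 to the basis.

The other S-polynomials (S(h_2,k_3), S(h_1,k_4), S(h_2,k_4), S(k_3,k_4)) all reduce to 0 modulo the current basis, so we have a Gröbner basis.
Inter-reduce: drop elements whose leading term is divisible by another's, tail-reduce, and make monic.
Reduced Gröbner basis: {x_1 + 5/11x_2 - 16/11, x_2^2 - 1/5x_2 - 4/5}.

These coincide, so the ideals are equal.

Yes, the ideals are equal.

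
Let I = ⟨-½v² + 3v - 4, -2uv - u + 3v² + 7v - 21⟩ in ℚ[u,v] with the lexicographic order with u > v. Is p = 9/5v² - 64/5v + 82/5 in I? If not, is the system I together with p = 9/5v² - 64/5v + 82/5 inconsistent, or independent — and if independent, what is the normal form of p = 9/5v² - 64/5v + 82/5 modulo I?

First compute the reduced Gröbner basis of I by Buchberger's algorithm.
f_1 = -½v² + 3v - 4, LT = v².
f_2 = -2uv - u + 3v² + 7v - 21, LT = uv.

S(f_1,f_2): lcm = uv². S = -13/2uv + 8u + 3/2v³ + 7/2v² - 21/2v.
  leading term uv: subtract (13/4)·f_2 from -13/2uv + 8u + 3/2v³ + 7/2v² - 21/2v → 45/4u + 3/2v³ - 25/4v² - 133/4v + 273/4
  leading term u: no divisor's leading term divides it; move 45/4u to the remainder.
  leading term v³: subtract (-3v)·f_1 from 3/2v³ - 25/4v² - 133/4v + 273/4 → 11/4v² - 181/4v + 273/4
  leading term v²: subtract (-11/2)·f_1 from 11/4v² - 181/4v + 273/4 → -115/4v + 185/4
  leading term v: no divisor's leading term divides it; move -115/4v to the remainder.
  leading term 1: no divisor's leading term divides it; move 185/4 to the remainder.
  remainder 45/4u - 115/4v + 185/4 ≠ 0; add h_3 = 45/4u - 115/4v + 185/4 to the basis.

S(f_1,h_3): leading monomials are coprime, so the S-polynomial reduces to 0 (Buchberger's first criterion).
S(f_2,h_3): lcm = uv. S = ½u + 19/18v² - 137/18v + 21/2.
  leading term u: subtract (2/45)·h_3 from ½u + 19/18v² - 137/18v + 21/2 → 19/18v² - 19/3v + 76/9
  leading term v²: subtract (-19/9)·f_1 from 19/18v² - 19/3v + 76/9 → 0
  remainder 0.

Every S-polynomial of the final basis reduces to 0, so we have a Gröbner basis.
Inter-reduce: drop elements whose leading term is divisible by another's, tail-reduce, and make monic.
Reduced Gröbner basis: {u - 23/9v + 37/9, v² - 6v + 8}.
Label its elements g_1 = u - 23/9v + 37/9, g_2 = v² - 6v + 8.

Reduce p = 9/5v² - 64/5v + 82/5 modulo G:
  leading term v²: subtract (9/5)·g_2 from 9/5v² - 64/5v + 82/5 → -2v + 2
  leading term v: no divisor's leading term divides it; move -2v to the remainder.
  leading term 1: no divisor's leading term divides it; move 2 to the remainder.
  normal form = -2v + 2.
The normal form is nonzero, so p ∉ I. Since p minus its normal form lies in I, I + (p) = I + (r) where r = -2v + 2; decide whether this ideal is the whole ring.
Run Buchberger on G together with r (pairs among the g_i already reduce to 0 since G is a Gröbner basis):
g_1 = u - 23/9v + 37/9, LT = u.
g_2 = v² - 6v + 8, LT = v².
r = -2v + 2, LT = v.

S(g_1,g_2): leading monomials are coprime, so the S-polynomial reduces to 0 (Buchberger's first criterion).
S(g_1,r): leading monomials are coprime, so the S-polynomial reduces to 0 (Buchberger's first criterion).
S(g_2,r): lcm = v². S = -5v + 8.
  leading term v: subtract (5/2)·r from -5v + 8 → 3
  leading term 1: no divisor's leading term divides it; move 3 to the remainder.
  remainder 3 ≠ 0; add m_4 = 3 to the basis.

S(g_1,m_4): leading monomials are coprime, so the S-polynomial reduces to 0 (Buchberger's first criterion).
S(g_2,m_4): leading monomials are coprime, so the S-polynomial reduces to 0 (Buchberger's first criterion).
S(r,m_4): leading monomials are coprime, so the S-polynomial reduces to 0 (Buchberger's first criterion).
Every S-polynomial of the final basis reduces to 0, so we have a Gröbner basis.
Inter-reduce: drop elements whose leading term is divisible by another's, tail-reduce, and make monic.
Reduced Gröbner basis: {1}.
The reduced Gröbner basis of I + (p) is {1}: the ideal is the whole ring, so the enlarged system has no common solution — adjoining p is inconsistent.

Adjoining 9/5v² - 64/5v + 82/5 makes the ideal the whole ring: the system is inconsistent.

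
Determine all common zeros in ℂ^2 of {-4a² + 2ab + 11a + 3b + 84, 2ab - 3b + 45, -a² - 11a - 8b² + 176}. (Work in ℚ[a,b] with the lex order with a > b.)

Compute a lex Gröbner basis by Buchberger's algorithm.
f_1 = -4a² + 2ab + 11a + 3b + 84, LT = a².
f_2 = 2ab - 3b + 45, LT = ab.
f_3 = -a² - 11a - 8b² + 176, LT = a².

S(f_1,f_2): lcm = a²b. S = -½ab² - 5/4ab - 45/2a - ¾b² - 21b.
  leading term ab²: subtract (-¼b)·f_2 from -½ab² - 5/4ab - 45/2a - ¾b² - 21b → -5/4ab - 45/2a - 3/2b² - 39/4b
  leading term ab: subtract (-⅝)·f_2 from -5/4ab - 45/2a - 3/2b² - 39/4b → -45/2a - 3/2b² - 93/8b + 225/8
  leading term a: no divisor's leading term divides it; move -45/2a to the remainder.
  leading term b²: no divisor's leading term divides it; move -3/2b² to the remainder.
  leading term b: no divisor's leading term divides it; move -93/8b to the remainder.
  leading term 1: no divisor's leading term divides it; move 225/8 to the remainder.
  remainder -45/2a - 3/2b² - 93/8b + 225/8 ≠ 0; add h_4 = -45/2a - 3/2b² - 93/8b + 225/8 to the basis.

S(f_1,f_3): lcm = a². S = -½ab - 55/4a - 8b² - ¾b + 155.
  leading term ab: subtract (-¼)·f_2 from -½ab - 55/4a - 8b² - ¾b + 155 → -55/4a - 8b² - 3/2b + 665/4
  leading term a: subtract (11/18)·h_4 from -55/4a - 8b² - 3/2b + 665/4 → -85/12b² + 269/48b + 2385/16
  leading term b²: no divisor's leading term divides it; move -85/12b² to the remainder.
  leading term b: no divisor's leading term divides it; move 269/48b to the remainder.
  leading term 1: no divisor's leading term divides it; move 2385/16 to the remainder.
  remainder -85/12b² + 269/48b + 2385/16 ≠ 0; add h_5 = -85/12b² + 269/48b + 2385/16 to the basis.

S(f_2,f_3): lcm = a²b. S = -25/2ab + 45/2a - 8b³ + 176b.
  leading term ab: subtract (-25/4)·f_2 from -25/2ab + 45/2a - 8b³ + 176b → 45/2a - 8b³ + 629/4b + 1125/4
  leading term a: subtract (-1)·h_4 from 45/2a - 8b³ + 629/4b + 1125/4 → -8b³ - 3/2b² + 1165/8b + 2475/8
  leading term b³: subtract (96/85b)·h_5 from -8b³ - 3/2b² + 1165/8b + 2475/8 → -1331/170b² - 3091/136b + 2475/8
  leading term b²: subtract (7986/7225)·h_5 from -1331/170b² - 3091/136b + 2475/8 → -835857/28900b + 835857/5780
  leading term b: no divisor's leading term divides it; move -835857/28900b to the remainder.
  leading term 1: no divisor's leading term divides it; move 835857/5780 to the remainder.
  remainder -835857/28900b + 835857/5780 ≠ 0; add h_6 = -835857/28900b + 835857/5780 to the basis.

The other S-polynomials (S(f_1,h_4), S(f_2,h_4), S(f_3,h_4), S(f_1,h_5), S(f_2,h_5), S(f_3,h_5), S(h_4,h_5), S(f_1,h_6), S(f_2,h_6), S(f_3,h_6), S(h_4,h_6), S(h_5,h_6)) all reduce to 0 modulo the current basis, so we have a Gröbner basis.
Inter-reduce: drop elements whose leading term is divisible by another's, tail-reduce, and make monic.
Reduced Gröbner basis: {a + 3, b - 5}.

Since the basis is lex-ordered, b - 5 is univariate in b. Its roots are {5}. Back-substituting each root into the other basis elements fixes the other coordinates.
  b = 5: the earlier basis element becomes a + 3 = 0, giving a = -3 — point (-3, 5).

{(-3, 5)}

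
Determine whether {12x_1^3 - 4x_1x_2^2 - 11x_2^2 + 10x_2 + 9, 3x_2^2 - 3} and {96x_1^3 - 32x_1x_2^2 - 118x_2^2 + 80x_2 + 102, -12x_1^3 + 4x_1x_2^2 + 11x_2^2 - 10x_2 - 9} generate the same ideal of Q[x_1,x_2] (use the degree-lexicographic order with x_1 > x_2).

For a fixed monomial order, each ideal has a unique reduced Gröbner basis; comparing bases decides equality.
Buchberger on the first generating set:
f_1 = 12x_1^3 - 4x_1x_2^2 - 11x_2^2 + 10x_2 + 9, LT = x_1^3.
f_2 = 3x_2^2 - 3, LT = x_2^2.

The S-polynomials (S(f_1,f_2)) all reduce to 0 modulo the current basis, so we have a Gröbner basis.
Inter-reduce: drop elements whose leading term is divisible by another's, tail-reduce, and make monic.
Reduced Gröbner basis: {x_1^3 - 1/3x_1 + 5/6x_2 - 1/6, x_2^2 - 1}.

Buchberger on the second generating set:
h_1 = 96x_1^3 - 32x_1x_2^2 - 118x_2^2 + 80x_2 + 102, LT = x_1^3.
h_2 = -12x_1^3 + 4x_1x_2^2 + 11x_2^2 - 10x_2 - 9, LT = x_1^3.

S(h_1,h_2): lcm = x_1^3. S = -5/16x_2^2 + 5/16.
  leading term x_2^2: no divisor's leading term divides it; move -5/16x_2^2 to the remainder.
  leading term 1: no divisor's leading term divides it; move 5/16 to the remainder.
  remainder -5/16x_2^2 + 5/16 ≠ 0; add k_3 = -5/16x_2^2 + 5/16 to the basis.

The other S-polynomials (S(h_1,k_3), S(h_2,k_3)) all reduce to 0 modulo the current basis, so we have a Gröbner basis.
Inter-reduce: drop elements whose leading term is divisible by another's, tail-reduce, and make monic.
Reduced Gröbner basis: {x_1^3 - 1/3x_1 + 5/6x_2 - 1/6, x_2^2 - 1}.

The two bases agree; hence the ideals are identical.

Yes, the ideals are equal.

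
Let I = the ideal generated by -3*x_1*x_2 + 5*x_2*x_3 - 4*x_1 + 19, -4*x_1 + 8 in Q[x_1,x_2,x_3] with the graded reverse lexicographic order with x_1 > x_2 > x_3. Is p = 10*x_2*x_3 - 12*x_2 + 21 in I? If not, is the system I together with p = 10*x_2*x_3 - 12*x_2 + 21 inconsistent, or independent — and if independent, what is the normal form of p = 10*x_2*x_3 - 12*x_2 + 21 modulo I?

First compute the reduced Gröbner basis of I by Buchberger's algorithm.
f_1 = -3*x_1*x_2 + 5*x_2*x_3 - 4*x_1 + 19, LT = x_1*x_2.
f_2 = -4*x_1 + 8, LT = x_1.

S(f_1,f_2): lcm = x_1*x_2. S = -5/3*x_2*x_3 + 4/3*x_1 + 2*x_2 - 19/3.
  leading term x_2*x_3: no divisor's leading term divides it; move -5/3*x_2*x_3 to the remainder.
  leading term x_1: subtract (-1/3)·f_2 from 4/3*x_1 + 2*x_2 - 19/3 → 2*x_2 - 11/3
  leading term x_2: no divisor's leading term divides it; move 2*x_2 to the remainder.
  leading term 1: no divisor's leading term divides it; move -11/3 to the remainder.
  remainder -5/3*x_2*x_3 + 2*x_2 - 11/3 ≠ 0; add h_3 = -5/3*x_2*x_3 + 2*x_2 - 11/3 to the basis.

S(f_1,h_3): lcm = x_1*x_2*x_3. S = -5/3*x_2*x_3**2 + 6/5*x_1*x_2 + 4/3*x_1*x_3 - 11/5*x_1 - 19/3*x_3.
  leading term x_2*x_3**2: subtract (x_3)·h_3 from -5/3*x_2*x_3**2 + 6/5*x_1*x_2 + 4/3*x_1*x_3 - 11/5*x_1 - 19/3*x_3 → 6/5*x_1*x_2 + 4/3*x_1*x_3 - 2*x_2*x_3 - 11/5*x_1 - 8/3*x_3
  leading term x_1*x_2: subtract (-2/5)·f_1 from 6/5*x_1*x_2 + 4/3*x_1*x_3 - 2*x_2*x_3 - 11/5*x_1 - 8/3*x_3 → 4/3*x_1*x_3 - 19/5*x_1 - 8/3*x_3 + 38/5
  leading term x_1*x_3: subtract (-1/3*x_3)·f_2 from 4/3*x_1*x_3 - 19/5*x_1 - 8/3*x_3 + 38/5 → -19/5*x_1 + 38/5
  leading term x_1: subtract (19/20)·f_2 from -19/5*x_1 + 38/5 → 0
  remainder 0.

S(f_2,h_3): leading monomials are coprime, so the S-polynomial reduces to 0 (Buchberger's first criterion).
Every S-polynomial of the final basis reduces to 0, so we have a Gröbner basis.
Inter-reduce: drop elements whose leading term is divisible by another's, tail-reduce, and make monic.
Reduced Gröbner basis: {x_2*x_3 - 6/5*x_2 + 11/5, x_1 - 2}.
Label its elements g_1 = x_2*x_3 - 6/5*x_2 + 11/5, g_2 = x_1 - 2.

Reduce p = 10*x_2*x_3 - 12*x_2 + 21 modulo G:
  leading term x_2*x_3: subtract (10)·g_1 from 10*x_2*x_3 - 12*x_2 + 21 → -1
  leading term 1: no divisor's leading term divides it; move -1 to the remainder.
  normal form = -1.
The normal form is nonzero, so p ∉ I. Since p minus its normal form lies in I, I + (p) = I + (r) where r = -1; decide whether this ideal is the whole ring.
Here r = -1 is a nonzero constant, hence a unit: 1 ∈ I + (p), the Gröbner basis of I + (p) is {1}, and the enlarged system has no common solution — adjoining p is inconsistent.

Adjoining 10*x_2*x_3 - 12*x_2 + 21 makes the ideal the whole ring: the system is inconsistent.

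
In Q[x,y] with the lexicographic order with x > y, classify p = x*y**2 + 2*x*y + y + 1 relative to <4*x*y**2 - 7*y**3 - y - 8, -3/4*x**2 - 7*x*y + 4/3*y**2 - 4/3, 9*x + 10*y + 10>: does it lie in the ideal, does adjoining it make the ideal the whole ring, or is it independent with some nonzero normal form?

x*y**2 + 2*x*y + y + 1 lies in I (it reduces to 0).

First compute the reduced Gröbner basis of I by Buchberger's algorithm.
f_1 = 4*x*y**2 - 7*y**3 - y - 8, LT = x*y**2.
f_2 = -3/4*x**2 - 7*x*y + 4/3*y**2 - 4/3, LT = x**2.
f_3 = 9*x + 10*y + 10, LT = x.

S(f_1,f_2): lcm = x**2*y**2. S = -133/12*x*y**3 - 1/4*x*y - 2*x + 16/9*y**4 - 16/9*y**2.
  leading term x*y**3: subtract (-133/48*y)·f_1 from -133/12*x*y**3 - 1/4*x*y - 2*x + 16/9*y**4 - 16/9*y**2 → -1/4*x*y - 2*x - 2537/144*y**4 - 655/144*y**2 - 133/6*y
  leading term x*y: subtract (-1/36*y)·f_3 from -1/4*x*y - 2*x - 2537/144*y**4 - 655/144*y**2 - 133/6*y → -2*x - 2537/144*y**4 - 205/48*y**2 - 197/9*y
  leading term x: subtract (-2/9)·f_3 from -2*x - 2537/144*y**4 - 205/48*y**2 - 197/9*y → -2537/144*y**4 - 205/48*y**2 - 59/3*y + 20/9
  leading term y**4: no divisor's leading term divides it; move -2537/144*y**4 to the remainder.
  leading term y**2: no divisor's leading term divides it; move -205/48*y**2 to the remainder.
  leading term y: no divisor's leading term divides it; move -59/3*y to the remainder.
  leading term 1: no divisor's leading term divides it; move 20/9 to the remainder.
  remainder -2537/144*y**4 - 205/48*y**2 - 59/3*y + 20/9 ≠ 0; add h_4 = -2537/144*y**4 - 205/48*y**2 - 59/3*y + 20/9 to the basis.

S(f_1,f_3): lcm = x*y**2. S = -103/36*y**3 - 10/9*y**2 - 1/4*y - 2.
  leading term y**3: no divisor's leading term divides it; move -103/36*y**3 to the remainder.
  leading term y**2: no divisor's leading term divides it; move -10/9*y**2 to the remainder.
  leading term y: no divisor's leading term divides it; move -1/4*y to the remainder.
  leading term 1: no divisor's leading term divides it; move -2 to the remainder.
  remainder -103/36*y**3 - 10/9*y**2 - 1/4*y - 2 ≠ 0; add h_5 = -103/36*y**3 - 10/9*y**2 - 1/4*y - 2 to the basis.

S(f_2,f_3): lcm = x**2. S = 74/9*x*y - 10/9*x - 16/9*y**2 + 16/9.
  leading term x*y: subtract (74/81*y)·f_3 from 74/9*x*y - 10/9*x - 16/9*y**2 + 16/9 → -10/9*x - 884/81*y**2 - 740/81*y + 16/9
  leading term x: subtract (-10/81)·f_3 from -10/9*x - 884/81*y**2 - 740/81*y + 16/9 → -884/81*y**2 - 640/81*y + 244/81
  leading term y**2: no divisor's leading term divides it; move -884/81*y**2 to the remainder.
  leading term y: no divisor's leading term divides it; move -640/81*y to the remainder.
  leading term 1: no divisor's leading term divides it; move 244/81 to the remainder.
  remainder -884/81*y**2 - 640/81*y + 244/81 ≠ 0; add h_6 = -884/81*y**2 - 640/81*y + 244/81 to the basis.

S(f_1,h_4): lcm = x*y**4. S = -615/2537*x*y**2 - 48/43*x*y + 320/2537*x - 7/4*y**5 - 1/4*y**3 - 2*y**2.
  leading term x*y**2: subtract (-615/10148)·f_1 from -615/2537*x*y**2 - 48/43*x*y + 320/2537*x - 7/4*y**5 - 1/4*y**3 - 2*y**2 → -48/43*x*y + 320/2537*x - 7/4*y**5 - 3421/5074*y**3 - 2*y**2 - 615/10148*y - 1230/2537
  leading term x*y: subtract (-16/129*y)·f_3 from -48/43*x*y + 320/2537*x - 7/4*y**5 - 3421/5074*y**3 - 2*y**2 - 615/10148*y - 1230/2537 → 320/2537*x - 7/4*y**5 - 3421/5074*y**3 - 98/129*y**2 + 35915/30444*y - 1230/2537
  leading term x: subtract (320/22833)·f_3 from 320/2537*x - 7/4*y**5 - 3421/5074*y**3 - 98/129*y**2 + 35915/30444*y - 1230/2537 → -7/4*y**5 - 3421/5074*y**3 - 98/129*y**2 + 94945/91332*y - 14270/22833
  leading term y**5: subtract (252/2537*y)·h_4 from -7/4*y**5 - 3421/5074*y**3 - 98/129*y**2 + 94945/91332*y - 14270/22833 → -1/4*y**3 + 154/129*y**2 + 74785/91332*y - 14270/22833
  leading term y**3: subtract (9/103)·h_5 from -1/4*y**3 + 154/129*y**2 + 74785/91332*y - 14270/22833 → 17152/13287*y**2 + 1977088/2351799*y - 1058816/2351799
  leading term y**2: subtract (-115776/978809)·h_6 from 17152/13287*y**2 + 1977088/2351799*y - 1058816/2351799 → -48808192/519747579*y - 48808192/519747579
  leading term y: no divisor's leading term divides it; move -48808192/519747579*y to the remainder.
  leading term 1: no divisor's leading term divides it; move -48808192/519747579 to the remainder.
  remainder -48808192/519747579*y - 48808192/519747579 ≠ 0; add h_7 = -48808192/519747579*y - 48808192/519747579 to the basis.

The other S-polynomials (S(f_2,h_4), S(f_3,h_4), S(f_1,h_5), S(f_2,h_5), S(f_3,h_5), S(h_4,h_5), S(f_1,h_6), S(f_2,h_6), S(f_3,h_6), S(h_4,h_6), S(h_5,h_6), S(f_1,h_7), S(f_2,h_7), S(f_3,h_7), S(h_4,h_7), S(h_5,h_7), S(h_6,h_7)) all reduce to 0 modulo the current basis, so we have a Gröbner basis.
Inter-reduce: drop elements whose leading term is divisible by another's, tail-reduce, and make monic.
Reduced Gröbner basis: {x, y + 1}.
Label its elements g_1 = x, g_2 = y + 1.

Reduce p = x*y**2 + 2*x*y + y + 1 modulo G:
  leading term x*y**2: subtract (y**2)·g_1 from x*y**2 + 2*x*y + y + 1 → 2*x*y + y + 1
  leading term x*y: subtract (2*y)·g_1 from 2*x*y + y + 1 → y + 1
  leading term y: subtract (1)·g_2 from y + 1 → 0
  normal form = 0.
Since the normal form is 0, p ∈ I.

The remainder on division by a Gröbner basis is unique — it is the normal form.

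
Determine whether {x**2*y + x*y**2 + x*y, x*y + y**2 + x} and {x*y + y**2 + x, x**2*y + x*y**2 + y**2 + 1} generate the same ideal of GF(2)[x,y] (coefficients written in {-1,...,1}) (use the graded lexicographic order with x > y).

Equality of ideals is decidable: compute both reduced Gröbner bases (unique for the ordering) and check whether they agree.
Buchberger on the first generating set:
f_1 = x**2*y + x*y**2 + x*y, LT = x**2*y.
f_2 = x*y + y**2 + x, LT = x*y.

S(f_1,f_2): lcm = x**2*y. S = x**2 + x*y.
  leading term x**2: no divisor's leading term divides it; move x**2 to the remainder.
  leading term x*y: subtract (1)·f_2 from x*y → y**2 + x
  leading term y**2: no divisor's leading term divides it; move y**2 to the remainder.
  leading term x: no divisor's leading term divides it; move x to the remainder.
  remainder x**2 + y**2 + x ≠ 0; add g_3 = x**2 + y**2 + x to the basis.

S(f_1,g_3): lcm = x**2*y. S = x*y**2 + y**3.
  leading term x*y**2: subtract (y)·f_2 from x*y**2 + y**3 → x*y
  leading term x*y: subtract (1)·f_2 from x*y → y**2 + x
  leading term y**2: no divisor's leading term divides it; move y**2 to the remainder.
  leading term x: no divisor's leading term divides it; move x to the remainder.
  remainder y**2 + x ≠ 0; add g_4 = y**2 + x to the basis.

The other S-polynomials (S(f_2,g_3), S(f_1,g_4), S(f_2,g_4), S(g_3,g_4)) all reduce to 0 modulo the current basis, so we have a Gröbner basis.
Inter-reduce: drop elements whose leading term is divisible by another's, tail-reduce, and make monic.
Reduced Gröbner basis: {x**2, x*y, y**2 + x}.

Buchberger on the second generating set:
h_1 = x*y + y**2 + x, LT = x*y.
h_2 = x**2*y + x*y**2 + y**2 + 1, LT = x**2*y.

S(h_1,h_2): lcm = x**2*y. S = x**2 + y**2 + 1.
  leading term x**2: no divisor's leading term divides it; move x**2 to the remainder.
  leading term y**2: no divisor's leading term divides it; move y**2 to the remainder.
  leading term 1: no divisor's leading term divides it; move 1 to the remainder.
  remainder x**2 + y**2 + 1 ≠ 0; add k_3 = x**2 + y**2 + 1 to the basis.

S(h_1,k_3): lcm = x**2*y. S = x*y**2 + y**3 + x**2 + y.
  leading term x*y**2: subtract (y)·h_1 from x*y**2 + y**3 + x**2 + y → x**2 + x*y + y
  leading term x**2: subtract (1)·k_3 from x**2 + x*y + y → x*y + y**2 + y + 1
  leading term x*y: subtract (1)·h_1 from x*y + y**2 + y + 1 → x + y + 1
  leading term x: no divisor's leading term divides it; move x to the remainder.
  leading term y: no divisor's leading term divides it; move y to the remainder.
  leading term 1: no divisor's leading term divides it; move 1 to the remainder.
  remainder x + y + 1 ≠ 0; add k_4 = x + y + 1 to the basis.

S(h_1,k_4): lcm = x*y. S = x + y.
  leading term x: subtract (1)·k_4 from x + y → 1
  leading term 1: no divisor's leading term divides it; move 1 to the remainder.
  remainder 1 ≠ 0; add k_5 = 1 to the basis.

The other S-polynomials (S(h_2,k_3), S(h_2,k_4), S(k_3,k_4), S(h_1,k_5), S(h_2,k_5), S(k_3,k_5), S(k_4,k_5)) all reduce to 0 modulo the current basis, so we have a Gröbner basis.
Inter-reduce: drop elements whose leading term is divisible by another's, tail-reduce, and make monic.
Reduced Gröbner basis: {1}.

These differ, so the ideals are not equal.

No, the ideals differ.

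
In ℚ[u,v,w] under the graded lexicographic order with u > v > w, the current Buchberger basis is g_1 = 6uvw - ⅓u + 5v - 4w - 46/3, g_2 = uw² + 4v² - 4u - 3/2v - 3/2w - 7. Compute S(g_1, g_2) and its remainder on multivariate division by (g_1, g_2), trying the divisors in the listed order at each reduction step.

S(g_1, g_2) = -4v³ + 4uv - 1/18uw + 3/2v² + 7/3vw - ⅔w² + 7v - 23/9w; remainder on division = -4v³ + 4uv - 1/18uw + 3/2v² + 7/3vw - ⅔w² + 7v - 23/9w.

lcm(LM(g_1), LM(g_2)) = uvw².
S = (lcm/LT(g_1))·g_1 − (lcm/LT(g_2))·g_2 = -4v³ + 4uv - 1/18uw + 3/2v² + 7/3vw - ⅔w² + 7v - 23/9w.
Reduce S modulo (g_1, g_2) in that order:
  leading term v³: no divisor's leading term divides it; move -4v³ to the remainder.
  leading term uv: no divisor's leading term divides it; move 4uv to the remainder.
  leading term uw: no divisor's leading term divides it; move -1/18uw to the remainder.
  leading term v²: no divisor's leading term divides it; move 3/2v² to the remainder.
  leading term vw: no divisor's leading term divides it; move 7/3vw to the remainder.
  leading term w²: no divisor's leading term divides it; move -⅔w² to the remainder.
  leading term v: no divisor's leading term divides it; move 7v to the remainder.
  leading term w: no divisor's leading term divides it; move -23/9w to the remainder.
The remainder -4v³ + 4uv - 1/18uw + 3/2v² + 7/3vw - ⅔w² + 7v - 23/9w is nonzero, so it would be added as the next basis element.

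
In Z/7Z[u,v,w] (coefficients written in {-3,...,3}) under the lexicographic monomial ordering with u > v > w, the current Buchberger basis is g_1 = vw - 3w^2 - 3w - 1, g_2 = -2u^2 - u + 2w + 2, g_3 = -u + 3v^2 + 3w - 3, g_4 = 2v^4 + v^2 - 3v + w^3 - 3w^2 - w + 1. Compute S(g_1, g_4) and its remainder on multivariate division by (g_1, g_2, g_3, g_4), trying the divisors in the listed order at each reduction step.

lcm(LM(g_1), LM(g_4)) = v^4w.
S = (lcm/LT(g_1))·g_1 − (lcm/LT(g_4))·g_4 = -3v^3w^2 - 3v^3w - v^3 + 3v^2w - 2vw + 3w^4 - 2w^3 - 3w^2 + 3w.
Reduce S modulo (g_1, g_2, g_3, g_4) in that order:
  leading term v^3w^2: subtract (-3v^2w)·g_1 from -3v^3w^2 - 3v^3w - v^3 + 3v^2w - 2vw + 3w^4 - 2w^3 - 3w^2 + 3w → -3v^3w - v^3 - 2v^2w^3 - 2v^2w^2 - 2vw + 3w^4 - 2w^3 - 3w^2 + 3w
  leading term v^3w: subtract (-3v^2)·g_1 from -3v^3w - v^3 - 2v^2w^3 - 2v^2w^2 - 2vw + 3w^4 - 2w^3 - 3w^2 + 3w → -v^3 - 2v^2w^3 + 3v^2w^2 - 2v^2w - 3v^2 - 2vw + 3w^4 - 2w^3 - 3w^2 + 3w
  leading term v^3: no divisor's leading term divides it; move -v^3 to the remainder.
  leading term v^2w^3: subtract (-2vw^2)·g_1 from -2v^2w^3 + 3v^2w^2 - 2v^2w - 3v^2 - 2vw + 3w^4 - 2w^3 - 3w^2 + 3w → 3v^2w^2 - 2v^2w - 3v^2 + vw^4 + vw^3 - 2vw^2 - 2vw + 3w^4 - 2w^3 - 3w^2 + 3w
  leading term v^2w^2: subtract (3vw)·g_1 from 3v^2w^2 - 2v^2w - 3v^2 + vw^4 + vw^3 - 2vw^2 - 2vw + 3w^4 - 2w^3 - 3w^2 + 3w → -2v^2w - 3v^2 + vw^4 + 3vw^3 + vw + 3w^4 - 2w^3 - 3w^2 + 3w
  leading term v^2w: subtract (-2v)·g_1 from -2v^2w - 3v^2 + vw^4 + 3vw^3 + vw + 3w^4 - 2w^3 - 3w^2 + 3w → -3v^2 + vw^4 + 3vw^3 + vw^2 + 2vw - 2v + 3w^4 - 2w^3 - 3w^2 + 3w
  leading term v^2: no divisor's leading term divides it; move -3v^2 to the remainder.
  leading term vw^4: subtract (w^3)·g_1 from vw^4 + 3vw^3 + vw^2 + 2vw - 2v + 3w^4 - 2w^3 - 3w^2 + 3w → 3vw^3 + vw^2 + 2vw - 2v + 3w^5 - w^4 - w^3 - 3w^2 + 3w
  leading term vw^3: subtract (3w^2)·g_1 from 3vw^3 + vw^2 + 2vw - 2v + 3w^5 - w^4 - w^3 - 3w^2 + 3w → vw^2 + 2vw - 2v + 3w^5 + w^4 + w^3 + 3w
  leading term vw^2: subtract (w)·g_1 from vw^2 + 2vw - 2v + 3w^5 + w^4 + w^3 + 3w → 2vw - 2v + 3w^5 + w^4 - 3w^3 + 3w^2 - 3w
  leading term vw: subtract (2)·g_1 from 2vw - 2v + 3w^5 + w^4 - 3w^3 + 3w^2 - 3w → -2v + 3w^5 + w^4 - 3w^3 + 2w^2 + 3w + 2
  leading term v: no divisor's leading term divides it; move -2v to the remainder.
  leading term w^5: no divisor's leading term divides it; move 3w^5 to the remainder.
  leading term w^4: no divisor's leading term divides it; move w^4 to the remainder.
  leading term w^3: no divisor's leading term divides it; move -3w^3 to the remainder.
  leading term w^2: no divisor's leading term divides it; move 2w^2 to the remainder.
  leading term w: no divisor's leading term divides it; move 3w to the remainder.
  leading term 1: no divisor's leading term divides it; move 2 to the remainder.
The remainder -v^3 - 3v^2 - 2v + 3w^5 + w^4 - 3w^3 + 2w^2 + 3w + 2 is nonzero, so it would be added as the next basis element.
An S-polynomial is built so that the two leading terms cancel; whether anything survives reduction is exactly the Gröbner-basis criterion.

S(g_1, g_4) = -3v^3w^2 - 3v^3w - v^3 + 3v^2w - 2vw + 3w^4 - 2w^3 - 3w^2 + 3w; remainder on division = -v^3 - 3v^2 - 2v + 3w^5 + w^4 - 3w^3 + 2w^2 + 3w + 2.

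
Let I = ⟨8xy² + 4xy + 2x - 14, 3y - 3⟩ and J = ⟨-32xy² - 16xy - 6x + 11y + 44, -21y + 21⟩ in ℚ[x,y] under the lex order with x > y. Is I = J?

No, the ideals differ.

Equality of ideals is decidable: compute both reduced Gröbner bases (unique for the ordering) and check whether they agree.
Buchberger on the first generating set:
f_1 = 8xy² + 4xy + 2x - 14, LT = xy².
f_2 = 3y - 3, LT = y.

S(f_1,f_2): lcm = xy². S = 3/2xy + ¼x - 7/4.
  leading term xy: subtract (½x)·f_2 from 3/2xy + ¼x - 7/4 → 7/4x - 7/4
  leading term x: no divisor's leading term divides it; move 7/4x to the remainder.
  leading term 1: no divisor's leading term divides it; move -7/4 to the remainder.
  remainder 7/4x - 7/4 ≠ 0; add g_3 = 7/4x - 7/4 to the basis.

The other S-polynomials (S(f_1,g_3), S(f_2,g_3)) all reduce to 0 modulo the current basis, so we have a Gröbner basis.
Inter-reduce: drop elements whose leading term is divisible by another's, tail-reduce, and make monic.
Reduced Gröbner basis: {x - 1, y - 1}.

Buchberger on the second generating set:
h_1 = -32xy² - 16xy - 6x + 11y + 44, LT = xy².
h_2 = -21y + 21, LT = y.

S(h_1,h_2): lcm = xy². S = 3/2xy + 3/16x - 11/32y - 11/8.
  leading term xy: subtract (-1/14x)·h_2 from 3/2xy + 3/16x - 11/32y - 11/8 → 27/16x - 11/32y - 11/8
  leading term x: no divisor's leading term divides it; move 27/16x to the remainder.
  leading term y: subtract (11/672)·h_2 from -11/32y - 11/8 → -55/32
  leading term 1: no divisor's leading term divides it; move -55/32 to the remainder.
  remainder 27/16x - 55/32 ≠ 0; add k_3 = 27/16x - 55/32 to the basis.

The other S-polynomials (S(h_1,k_3), S(h_2,k_3)) all reduce to 0 modulo the current basis, so we have a Gröbner basis.
Inter-reduce: drop elements whose leading term is divisible by another's, tail-reduce, and make monic.
Reduced Gröbner basis: {x - 55/54, y - 1}.

Since the reduced bases disagree, the two ideals are not the same.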